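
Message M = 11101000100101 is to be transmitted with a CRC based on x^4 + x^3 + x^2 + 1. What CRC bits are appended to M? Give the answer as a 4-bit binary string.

0111

Append 4 zeros: 111010001001010000. Divide by 11101 (XOR where the leading bit is 1):
  pos 0: 11101 XOR 11101 = 00000
  pos 8: 10010 XOR 11101 = 01111
  pos 9: 11111 XOR 11101 = 00010
  pos 12: 10000 XOR 11101 = 01101
  pos 13: 11010 XOR 11101 = 00111
Remainder (last 4 bits) = 0111. This is the CRC / FCS.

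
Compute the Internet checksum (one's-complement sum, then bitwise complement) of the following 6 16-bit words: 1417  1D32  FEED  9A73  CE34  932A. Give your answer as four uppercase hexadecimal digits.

D3F5

One's-complement addition (fold any carry out of bit 15 back into bit 0):
  0x1417 + 0x1D32 = 0x03149
  0x3149 + 0xFEED = 0x13036 → wrap carry → 0x3037
  0x3037 + 0x9A73 = 0x0CAAA
  0xCAAA + 0xCE34 = 0x198DE → wrap carry → 0x98DF
  0x98DF + 0x932A = 0x12C09 → wrap carry → 0x2C0A
One's-complement sum = 0x2C0A.
Checksum = ~0x2C0A & 0xFFFF = 0xD3F5.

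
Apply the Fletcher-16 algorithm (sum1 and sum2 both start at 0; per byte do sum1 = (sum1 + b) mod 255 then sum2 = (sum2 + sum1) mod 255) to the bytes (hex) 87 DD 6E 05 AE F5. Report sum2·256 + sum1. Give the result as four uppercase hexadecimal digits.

Running sums (mod 255):
  after byte 0 (87): sum1=135, sum2=135
  after byte 1 (DD): sum1=101, sum2=236
  after byte 2 (6E): sum1=211, sum2=192
  after byte 3 (05): sum1=216, sum2=153
  after byte 4 (AE): sum1=135, sum2=33
  after byte 5 (F5): sum1=125, sum2=158
Checksum = sum2·256 + sum1 = 158·256 + 125 = 40573 = 0x9E7D.

9E7D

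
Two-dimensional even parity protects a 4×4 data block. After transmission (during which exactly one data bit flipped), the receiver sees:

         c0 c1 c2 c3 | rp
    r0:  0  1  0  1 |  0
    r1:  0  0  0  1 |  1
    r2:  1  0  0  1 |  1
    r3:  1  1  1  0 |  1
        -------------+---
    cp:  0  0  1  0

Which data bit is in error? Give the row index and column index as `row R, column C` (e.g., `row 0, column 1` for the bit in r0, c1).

Recompute each row's even parity and compare to rp:
  r0: data parity 0, sent rp 0 → ok
  r1: data parity 1, sent rp 1 → ok
  r2: data parity 0, sent rp 1 → mismatch
  r3: data parity 1, sent rp 1 → ok
Recompute each column's even parity and compare to cp:
  c0: data parity 0, sent cp 0 → ok
  c1: data parity 0, sent cp 0 → ok
  c2: data parity 1, sent cp 1 → ok
  c3: data parity 1, sent cp 0 → mismatch
Exactly one row (r2) and one column (c3) fail → the flipped bit is at their intersection.

row 2, column 3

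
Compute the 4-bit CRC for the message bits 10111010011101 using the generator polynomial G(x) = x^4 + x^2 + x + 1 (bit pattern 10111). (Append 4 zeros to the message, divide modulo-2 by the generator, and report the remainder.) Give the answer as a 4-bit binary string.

1000

Append 4 zeros: 101110100111010000. Divide by 10111 (XOR where the leading bit is 1):
  pos 0: 10111 XOR 10111 = 00000
  pos 6: 10011 XOR 10111 = 00100
  pos 8: 10010 XOR 10111 = 00101
  pos 10: 10110 XOR 10111 = 00001
Remainder (last 4 bits) = 1000. This is the CRC / FCS.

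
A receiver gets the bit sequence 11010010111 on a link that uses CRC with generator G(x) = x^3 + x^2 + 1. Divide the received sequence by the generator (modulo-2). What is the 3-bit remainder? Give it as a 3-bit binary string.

Modulo-2 division of 11010010111 by 1101:
  pos 0: 1101 XOR 1101 = 0000
  pos 6: 1011 XOR 1101 = 0110
  pos 7: 1101 XOR 1101 = 0000
Remainder = 000 (zero — the frame passes the CRC check).

000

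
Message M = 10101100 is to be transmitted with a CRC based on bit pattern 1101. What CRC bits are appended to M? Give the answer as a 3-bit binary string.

Append 3 zeros: 10101100000. Divide by 1101 (XOR where the leading bit is 1):
  pos 0: 1010 XOR 1101 = 0111
  pos 1: 1111 XOR 1101 = 0010
  pos 3: 1010 XOR 1101 = 0111
  pos 4: 1110 XOR 1101 = 0011
  pos 6: 1100 XOR 1101 = 0001
Remainder (last 3 bits) = 010. This is the CRC / FCS.

010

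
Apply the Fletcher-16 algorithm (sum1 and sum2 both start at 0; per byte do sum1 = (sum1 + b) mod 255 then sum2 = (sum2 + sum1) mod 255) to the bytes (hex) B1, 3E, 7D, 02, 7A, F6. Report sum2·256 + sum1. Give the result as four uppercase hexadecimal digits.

49E0

Running sums (mod 255):
  after byte 0 (B1): sum1=177, sum2=177
  after byte 1 (3E): sum1=239, sum2=161
  after byte 2 (7D): sum1=109, sum2=15
  after byte 3 (02): sum1=111, sum2=126
  after byte 4 (7A): sum1=233, sum2=104
  after byte 5 (F6): sum1=224, sum2=73
Checksum = sum2·256 + sum1 = 73·256 + 224 = 18912 = 0x49E0.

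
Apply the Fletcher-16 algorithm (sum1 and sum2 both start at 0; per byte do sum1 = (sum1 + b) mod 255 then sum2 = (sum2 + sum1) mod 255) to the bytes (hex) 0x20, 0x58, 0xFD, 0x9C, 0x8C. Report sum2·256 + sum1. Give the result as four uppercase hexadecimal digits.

Running sums (mod 255):
  after byte 0 (0x20): sum1=32, sum2=32
  after byte 1 (0x58): sum1=120, sum2=152
  after byte 2 (0xFD): sum1=118, sum2=15
  after byte 3 (0x9C): sum1=19, sum2=34
  after byte 4 (0x8C): sum1=159, sum2=193
Checksum = sum2·256 + sum1 = 193·256 + 159 = 49567 = 0xC19F.

C19F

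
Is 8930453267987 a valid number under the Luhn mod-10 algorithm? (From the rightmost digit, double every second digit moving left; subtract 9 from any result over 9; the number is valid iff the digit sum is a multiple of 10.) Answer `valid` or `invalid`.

From the right, keep odd positions and double even positions (subtract 9 from any doubled value over 9):
  doubled (positions 2,4,...): 7 5 4 1 0 9 → sum 26
  kept (positions 1,3,...): 7 9 6 3 4 3 8 → sum 40
Total = 66.
66 mod 10 = 6, so the number is invalid.

invalid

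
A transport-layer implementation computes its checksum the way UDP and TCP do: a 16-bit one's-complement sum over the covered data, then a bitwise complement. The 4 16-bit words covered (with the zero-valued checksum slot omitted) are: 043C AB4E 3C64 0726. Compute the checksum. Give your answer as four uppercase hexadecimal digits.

0CEB

One's-complement addition (fold any carry out of bit 15 back into bit 0):
  0x043C + 0xAB4E = 0x0AF8A
  0xAF8A + 0x3C64 = 0x0EBEE
  0xEBEE + 0x0726 = 0x0F314
One's-complement sum = 0xF314.
Checksum = ~0xF314 & 0xFFFF = 0x0CEB.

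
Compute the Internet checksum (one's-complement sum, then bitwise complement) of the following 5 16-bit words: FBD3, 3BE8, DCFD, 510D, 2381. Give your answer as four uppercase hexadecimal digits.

76B7

One's-complement addition (fold any carry out of bit 15 back into bit 0):
  0xFBD3 + 0x3BE8 = 0x137BB → wrap carry → 0x37BC
  0x37BC + 0xDCFD = 0x114B9 → wrap carry → 0x14BA
  0x14BA + 0x510D = 0x065C7
  0x65C7 + 0x2381 = 0x08948
One's-complement sum = 0x8948.
Checksum = ~0x8948 & 0xFFFF = 0x76B7.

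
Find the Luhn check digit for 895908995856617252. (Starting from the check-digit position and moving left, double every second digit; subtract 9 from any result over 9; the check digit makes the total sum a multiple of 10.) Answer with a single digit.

6

Partial digits right→left: 2 5 2 7 1 6 6 5 8 5 9 9 8 0 9 5 9 8
Double every second digit counting from the check-digit position (so the 1st, 3rd, 5th, ... of the partial from the right).
  doubled (with −9 where >9): 4 4 2 3 7 9 7 9 9 → sum 54
  kept as-is: 5 7 6 5 5 9 0 5 8 → sum 50
Total = 54 + 50 = 104.
Check digit = (10 − (104 mod 10)) mod 10 = 6.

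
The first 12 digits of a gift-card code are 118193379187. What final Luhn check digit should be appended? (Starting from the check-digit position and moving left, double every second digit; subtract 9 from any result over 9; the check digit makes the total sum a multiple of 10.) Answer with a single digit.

Partial digits right→left: 7 8 1 9 7 3 3 9 1 8 1 1
Double every second digit counting from the check-digit position (so the 1st, 3rd, 5th, ... of the partial from the right).
  doubled (with −9 where >9): 5 2 5 6 2 2 → sum 22
  kept as-is: 8 9 3 9 8 1 → sum 38
Total = 22 + 38 = 60.
Check digit = (10 − (60 mod 10)) mod 10 = 0.

0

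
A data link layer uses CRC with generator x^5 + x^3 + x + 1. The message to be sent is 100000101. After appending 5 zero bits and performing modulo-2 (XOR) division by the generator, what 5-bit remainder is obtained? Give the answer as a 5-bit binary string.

Append 5 zeros: 10000010100000. Divide by 101011 (XOR where the leading bit is 1):
  pos 0: 100000 XOR 101011 = 001011
  pos 2: 101110 XOR 101011 = 000101
  pos 5: 101100 XOR 101011 = 000111
  pos 8: 111000 XOR 101011 = 010011
Remainder (last 5 bits) = 10011. This is the CRC / FCS.

10011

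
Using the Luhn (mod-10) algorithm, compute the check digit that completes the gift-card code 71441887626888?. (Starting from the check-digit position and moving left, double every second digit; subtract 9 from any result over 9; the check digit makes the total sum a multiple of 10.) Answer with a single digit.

0

Partial digits right→left: 8 8 8 6 2 6 7 8 8 1 4 4 1 7
Double every second digit counting from the check-digit position (so the 1st, 3rd, 5th, ... of the partial from the right).
  doubled (with −9 where >9): 7 7 4 5 7 8 2 → sum 40
  kept as-is: 8 6 6 8 1 4 7 → sum 40
Total = 40 + 40 = 80.
Check digit = (10 − (80 mod 10)) mod 10 = 0.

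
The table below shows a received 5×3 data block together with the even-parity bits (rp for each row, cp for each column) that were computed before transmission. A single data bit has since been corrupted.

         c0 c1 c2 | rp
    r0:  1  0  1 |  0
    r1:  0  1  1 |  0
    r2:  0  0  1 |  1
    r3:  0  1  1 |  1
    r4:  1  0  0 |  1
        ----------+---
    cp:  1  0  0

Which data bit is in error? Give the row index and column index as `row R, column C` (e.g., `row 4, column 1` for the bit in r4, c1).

Recompute each row's even parity and compare to rp:
  r0: data parity 0, sent rp 0 → ok
  r1: data parity 0, sent rp 0 → ok
  r2: data parity 1, sent rp 1 → ok
  r3: data parity 0, sent rp 1 → mismatch
  r4: data parity 1, sent rp 1 → ok
Recompute each column's even parity and compare to cp:
  c0: data parity 0, sent cp 1 → mismatch
  c1: data parity 0, sent cp 0 → ok
  c2: data parity 0, sent cp 0 → ok
Exactly one row (r3) and one column (c0) fail → the flipped bit is at their intersection.

row 3, column 0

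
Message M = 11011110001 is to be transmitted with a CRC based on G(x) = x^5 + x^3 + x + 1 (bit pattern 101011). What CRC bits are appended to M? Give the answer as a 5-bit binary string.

00111

Append 5 zeros: 1101111000100000. Divide by 101011 (XOR where the leading bit is 1):
  pos 0: 110111 XOR 101011 = 011100
  pos 1: 111001 XOR 101011 = 010010
  pos 2: 100100 XOR 101011 = 001111
  pos 4: 111100 XOR 101011 = 010111
  pos 5: 101111 XOR 101011 = 000100
  pos 8: 100000 XOR 101011 = 001011
  pos 10: 101100 XOR 101011 = 000111
Remainder (last 5 bits) = 00111. This is the CRC / FCS.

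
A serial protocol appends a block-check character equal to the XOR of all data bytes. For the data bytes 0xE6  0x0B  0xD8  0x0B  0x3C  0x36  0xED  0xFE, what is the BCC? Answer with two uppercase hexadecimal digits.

27

XOR the bytes together:
  start with 0xE6
  0xE6 ⊕ 0x0B = 0xED
  0xED ⊕ 0xD8 = 0x35
  0x35 ⊕ 0x0B = 0x3E
  0x3E ⊕ 0x3C = 0x02
  0x02 ⊕ 0x36 = 0x34
  0x34 ⊕ 0xED = 0xD9
  0xD9 ⊕ 0xFE = 0x27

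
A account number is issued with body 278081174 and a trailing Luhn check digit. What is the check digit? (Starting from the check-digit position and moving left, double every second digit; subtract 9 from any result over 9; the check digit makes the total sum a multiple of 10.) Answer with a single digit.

7

Partial digits right→left: 4 7 1 1 8 0 8 7 2
Double every second digit counting from the check-digit position (so the 1st, 3rd, 5th, ... of the partial from the right).
  doubled (with −9 where >9): 8 2 7 7 4 → sum 28
  kept as-is: 7 1 0 7 → sum 15
Total = 28 + 15 = 43.
Check digit = (10 − (43 mod 10)) mod 10 = 7.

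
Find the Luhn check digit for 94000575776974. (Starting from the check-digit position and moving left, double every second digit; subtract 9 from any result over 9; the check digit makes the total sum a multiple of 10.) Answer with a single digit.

Partial digits right→left: 4 7 9 6 7 7 5 7 5 0 0 0 4 9
Double every second digit counting from the check-digit position (so the 1st, 3rd, 5th, ... of the partial from the right).
  doubled (with −9 where >9): 8 9 5 1 1 0 8 → sum 32
  kept as-is: 7 6 7 7 0 0 9 → sum 36
Total = 32 + 36 = 68.
Check digit = (10 − (68 mod 10)) mod 10 = 2.

2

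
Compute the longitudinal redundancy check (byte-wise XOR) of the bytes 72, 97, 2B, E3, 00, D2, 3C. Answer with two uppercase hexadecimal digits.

C3

XOR the bytes together:
  start with 0x72
  0x72 ⊕ 0x97 = 0xE5
  0xE5 ⊕ 0x2B = 0xCE
  0xCE ⊕ 0xE3 = 0x2D
  0x2D ⊕ 0x00 = 0x2D
  0x2D ⊕ 0xD2 = 0xFF
  0xFF ⊕ 0x3C = 0xC3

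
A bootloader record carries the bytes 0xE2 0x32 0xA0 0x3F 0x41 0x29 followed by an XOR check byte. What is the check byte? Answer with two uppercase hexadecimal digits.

XOR the bytes together:
  start with 0xE2
  0xE2 ⊕ 0x32 = 0xD0
  0xD0 ⊕ 0xA0 = 0x70
  0x70 ⊕ 0x3F = 0x4F
  0x4F ⊕ 0x41 = 0x0E
  0x0E ⊕ 0x29 = 0x27

27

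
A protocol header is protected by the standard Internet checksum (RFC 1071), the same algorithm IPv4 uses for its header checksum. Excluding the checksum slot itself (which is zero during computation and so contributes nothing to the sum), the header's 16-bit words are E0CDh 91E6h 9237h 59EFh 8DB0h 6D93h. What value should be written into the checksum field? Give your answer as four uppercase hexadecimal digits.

A5E0

One's-complement addition (fold any carry out of bit 15 back into bit 0):
  0xE0CD + 0x91E6 = 0x172B3 → wrap carry → 0x72B4
  0x72B4 + 0x9237 = 0x104EB → wrap carry → 0x04EC
  0x04EC + 0x59EF = 0x05EDB
  0x5EDB + 0x8DB0 = 0x0EC8B
  0xEC8B + 0x6D93 = 0x15A1E → wrap carry → 0x5A1F
One's-complement sum = 0x5A1F.
Checksum = ~0x5A1F & 0xFFFF = 0xA5E0.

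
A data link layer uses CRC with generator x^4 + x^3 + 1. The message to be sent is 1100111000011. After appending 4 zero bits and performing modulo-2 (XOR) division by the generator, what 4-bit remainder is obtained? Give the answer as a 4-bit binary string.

0101

Append 4 zeros: 11001110000110000. Divide by 11001 (XOR where the leading bit is 1):
  pos 0: 11001 XOR 11001 = 00000
  pos 5: 11000 XOR 11001 = 00001
  pos 9: 10110 XOR 11001 = 01111
  pos 10: 11110 XOR 11001 = 00111
  pos 12: 11100 XOR 11001 = 00101
Remainder (last 4 bits) = 0101. This is the CRC / FCS.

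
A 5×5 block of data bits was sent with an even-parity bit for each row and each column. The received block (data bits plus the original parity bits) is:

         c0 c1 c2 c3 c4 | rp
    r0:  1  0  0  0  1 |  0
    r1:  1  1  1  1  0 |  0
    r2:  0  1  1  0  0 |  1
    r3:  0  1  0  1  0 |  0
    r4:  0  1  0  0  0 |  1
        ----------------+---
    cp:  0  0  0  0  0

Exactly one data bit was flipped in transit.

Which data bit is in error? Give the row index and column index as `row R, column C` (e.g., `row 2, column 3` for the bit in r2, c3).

Recompute each row's even parity and compare to rp:
  r0: data parity 0, sent rp 0 → ok
  r1: data parity 0, sent rp 0 → ok
  r2: data parity 0, sent rp 1 → mismatch
  r3: data parity 0, sent rp 0 → ok
  r4: data parity 1, sent rp 1 → ok
Recompute each column's even parity and compare to cp:
  c0: data parity 0, sent cp 0 → ok
  c1: data parity 0, sent cp 0 → ok
  c2: data parity 0, sent cp 0 → ok
  c3: data parity 0, sent cp 0 → ok
  c4: data parity 1, sent cp 0 → mismatch
Exactly one row (r2) and one column (c4) fail → the flipped bit is at their intersection.

row 2, column 4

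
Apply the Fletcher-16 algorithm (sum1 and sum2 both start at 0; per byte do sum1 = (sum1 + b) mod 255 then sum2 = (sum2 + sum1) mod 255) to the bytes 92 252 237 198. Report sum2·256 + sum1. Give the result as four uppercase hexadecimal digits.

0B0E

Running sums (mod 255):
  after byte 0 (92): sum1=92, sum2=92
  after byte 1 (252): sum1=89, sum2=181
  after byte 2 (237): sum1=71, sum2=252
  after byte 3 (198): sum1=14, sum2=11
Checksum = sum2·256 + sum1 = 11·256 + 14 = 2830 = 0x0B0E.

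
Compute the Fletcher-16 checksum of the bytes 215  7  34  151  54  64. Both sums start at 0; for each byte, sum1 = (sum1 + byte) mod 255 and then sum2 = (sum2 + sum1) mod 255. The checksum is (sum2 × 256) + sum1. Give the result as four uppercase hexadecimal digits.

2E0F

Running sums (mod 255):
  after byte 0 (215): sum1=215, sum2=215
  after byte 1 (7): sum1=222, sum2=182
  after byte 2 (34): sum1=1, sum2=183
  after byte 3 (151): sum1=152, sum2=80
  after byte 4 (54): sum1=206, sum2=31
  after byte 5 (64): sum1=15, sum2=46
Checksum = sum2·256 + sum1 = 46·256 + 15 = 11791 = 0x2E0F.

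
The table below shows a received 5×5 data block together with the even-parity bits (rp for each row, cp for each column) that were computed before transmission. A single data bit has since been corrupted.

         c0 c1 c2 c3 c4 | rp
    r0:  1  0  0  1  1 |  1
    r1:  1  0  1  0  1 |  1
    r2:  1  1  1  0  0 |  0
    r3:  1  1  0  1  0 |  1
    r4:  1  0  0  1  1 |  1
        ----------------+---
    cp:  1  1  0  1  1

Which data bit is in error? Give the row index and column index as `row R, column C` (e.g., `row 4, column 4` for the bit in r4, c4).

row 2, column 1

Recompute each row's even parity and compare to rp:
  r0: data parity 1, sent rp 1 → ok
  r1: data parity 1, sent rp 1 → ok
  r2: data parity 1, sent rp 0 → mismatch
  r3: data parity 1, sent rp 1 → ok
  r4: data parity 1, sent rp 1 → ok
Recompute each column's even parity and compare to cp:
  c0: data parity 1, sent cp 1 → ok
  c1: data parity 0, sent cp 1 → mismatch
  c2: data parity 0, sent cp 0 → ok
  c3: data parity 1, sent cp 1 → ok
  c4: data parity 1, sent cp 1 → ok
Exactly one row (r2) and one column (c1) fail → the flipped bit is at their intersection.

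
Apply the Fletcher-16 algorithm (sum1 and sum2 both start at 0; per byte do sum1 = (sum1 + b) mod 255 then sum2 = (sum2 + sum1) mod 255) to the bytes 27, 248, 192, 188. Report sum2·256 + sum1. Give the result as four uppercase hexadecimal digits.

Running sums (mod 255):
  after byte 0 (27): sum1=27, sum2=27
  after byte 1 (248): sum1=20, sum2=47
  after byte 2 (192): sum1=212, sum2=4
  after byte 3 (188): sum1=145, sum2=149
Checksum = sum2·256 + sum1 = 149·256 + 145 = 38289 = 0x9591.

9591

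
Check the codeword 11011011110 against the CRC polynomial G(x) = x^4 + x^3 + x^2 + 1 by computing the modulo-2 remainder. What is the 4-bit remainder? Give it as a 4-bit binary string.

0000

Modulo-2 division of 11011011110 by 11101:
  pos 0: 11011 XOR 11101 = 00110
  pos 2: 11001 XOR 11101 = 00100
  pos 4: 10011 XOR 11101 = 01110
  pos 5: 11101 XOR 11101 = 00000
Remainder = 0000 (zero — the frame passes the CRC check).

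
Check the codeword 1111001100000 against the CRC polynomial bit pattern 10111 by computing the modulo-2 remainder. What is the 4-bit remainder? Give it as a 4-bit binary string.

0000

Modulo-2 division of 1111001100000 by 10111:
  pos 0: 11110 XOR 10111 = 01001
  pos 1: 10010 XOR 10111 = 00101
  pos 3: 10111 XOR 10111 = 00000
Remainder = 0000 (zero — the frame passes the CRC check).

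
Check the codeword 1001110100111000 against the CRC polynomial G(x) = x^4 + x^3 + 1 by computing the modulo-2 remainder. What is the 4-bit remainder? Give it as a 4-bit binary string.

0001

Modulo-2 division of 1001110100111000 by 11001:
  pos 0: 10011 XOR 11001 = 01010
  pos 1: 10101 XOR 11001 = 01100
  pos 2: 11000 XOR 11001 = 00001
  pos 6: 11001 XOR 11001 = 00000
  pos 11: 11000 XOR 11001 = 00001
Remainder = 0001 (nonzero — an error is detected).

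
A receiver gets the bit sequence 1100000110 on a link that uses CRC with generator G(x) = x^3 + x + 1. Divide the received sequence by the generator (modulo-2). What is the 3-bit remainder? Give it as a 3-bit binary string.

000

Modulo-2 division of 1100000110 by 1011:
  pos 0: 1100 XOR 1011 = 0111
  pos 1: 1110 XOR 1011 = 0101
  pos 2: 1010 XOR 1011 = 0001
  pos 5: 1011 XOR 1011 = 0000
Remainder = 000 (zero — the frame passes the CRC check).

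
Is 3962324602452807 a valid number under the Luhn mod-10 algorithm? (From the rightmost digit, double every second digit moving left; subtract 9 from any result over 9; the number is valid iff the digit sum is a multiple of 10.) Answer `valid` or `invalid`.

invalid

From the right, keep odd positions and double even positions (subtract 9 from any doubled value over 9):
  doubled (positions 2,4,...): 0 4 8 0 8 6 3 6 → sum 35
  kept (positions 1,3,...): 7 8 5 2 6 2 2 9 → sum 41
Total = 76.
76 mod 10 = 6, so the number is invalid.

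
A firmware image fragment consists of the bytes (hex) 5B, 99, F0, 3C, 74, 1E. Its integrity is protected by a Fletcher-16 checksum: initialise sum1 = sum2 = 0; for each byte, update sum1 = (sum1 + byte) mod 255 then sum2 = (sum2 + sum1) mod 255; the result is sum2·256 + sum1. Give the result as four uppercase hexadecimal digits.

Running sums (mod 255):
  after byte 0 (5B): sum1=91, sum2=91
  after byte 1 (99): sum1=244, sum2=80
  after byte 2 (F0): sum1=229, sum2=54
  after byte 3 (3C): sum1=34, sum2=88
  after byte 4 (74): sum1=150, sum2=238
  after byte 5 (1E): sum1=180, sum2=163
Checksum = sum2·256 + sum1 = 163·256 + 180 = 41908 = 0xA3B4.

A3B4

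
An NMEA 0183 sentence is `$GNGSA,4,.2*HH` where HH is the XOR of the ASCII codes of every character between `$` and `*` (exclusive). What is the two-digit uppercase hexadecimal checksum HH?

74

XOR the ASCII codes of the payload characters:
  'G' = 0x47 → acc = 0x47
  'N' = 0x4E → acc = 0x09
  'G' = 0x47 → acc = 0x4E
  'S' = 0x53 → acc = 0x1D
  'A' = 0x41 → acc = 0x5C
  ',' = 0x2C → acc = 0x70
  '4' = 0x34 → acc = 0x44
  ',' = 0x2C → acc = 0x68
  '.' = 0x2E → acc = 0x46
  '2' = 0x32 → acc = 0x74
Checksum = 0x74.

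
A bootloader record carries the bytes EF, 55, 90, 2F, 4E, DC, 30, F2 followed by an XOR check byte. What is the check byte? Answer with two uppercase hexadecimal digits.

XOR the bytes together:
  start with 0xEF
  0xEF ⊕ 0x55 = 0xBA
  0xBA ⊕ 0x90 = 0x2A
  0x2A ⊕ 0x2F = 0x05
  0x05 ⊕ 0x4E = 0x4B
  0x4B ⊕ 0xDC = 0x97
  0x97 ⊕ 0x30 = 0xA7
  0xA7 ⊕ 0xF2 = 0x55

55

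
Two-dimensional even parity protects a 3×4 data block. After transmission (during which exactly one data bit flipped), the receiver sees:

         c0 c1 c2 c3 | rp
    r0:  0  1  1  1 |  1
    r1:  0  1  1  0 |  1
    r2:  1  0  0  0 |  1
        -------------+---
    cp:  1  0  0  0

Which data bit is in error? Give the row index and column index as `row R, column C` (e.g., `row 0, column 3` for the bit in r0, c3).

Recompute each row's even parity and compare to rp:
  r0: data parity 1, sent rp 1 → ok
  r1: data parity 0, sent rp 1 → mismatch
  r2: data parity 1, sent rp 1 → ok
Recompute each column's even parity and compare to cp:
  c0: data parity 1, sent cp 1 → ok
  c1: data parity 0, sent cp 0 → ok
  c2: data parity 0, sent cp 0 → ok
  c3: data parity 1, sent cp 0 → mismatch
Exactly one row (r1) and one column (c3) fail → the flipped bit is at their intersection.

row 1, column 3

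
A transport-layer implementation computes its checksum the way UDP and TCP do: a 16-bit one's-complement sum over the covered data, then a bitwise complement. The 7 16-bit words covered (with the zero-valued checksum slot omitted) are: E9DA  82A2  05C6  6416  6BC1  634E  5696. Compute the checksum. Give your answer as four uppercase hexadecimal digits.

One's-complement addition (fold any carry out of bit 15 back into bit 0):
  0xE9DA + 0x82A2 = 0x16C7C → wrap carry → 0x6C7D
  0x6C7D + 0x05C6 = 0x07243
  0x7243 + 0x6416 = 0x0D659
  0xD659 + 0x6BC1 = 0x1421A → wrap carry → 0x421B
  0x421B + 0x634E = 0x0A569
  0xA569 + 0x5696 = 0x0FBFF
One's-complement sum = 0xFBFF.
Checksum = ~0xFBFF & 0xFFFF = 0x0400.

0400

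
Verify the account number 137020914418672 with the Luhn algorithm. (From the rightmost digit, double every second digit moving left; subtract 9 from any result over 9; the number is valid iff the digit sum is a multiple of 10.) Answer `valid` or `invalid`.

valid

From the right, keep odd positions and double even positions (subtract 9 from any doubled value over 9):
  doubled (positions 2,4,...): 5 7 8 2 0 0 6 → sum 28
  kept (positions 1,3,...): 2 6 1 4 9 2 7 1 → sum 32
Total = 60.
60 mod 10 = 0, so the number is valid.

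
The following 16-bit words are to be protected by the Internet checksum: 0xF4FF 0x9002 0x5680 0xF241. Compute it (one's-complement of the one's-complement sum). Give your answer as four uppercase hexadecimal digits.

323B

One's-complement addition (fold any carry out of bit 15 back into bit 0):
  0xF4FF + 0x9002 = 0x18501 → wrap carry → 0x8502
  0x8502 + 0x5680 = 0x0DB82
  0xDB82 + 0xF241 = 0x1CDC3 → wrap carry → 0xCDC4
One's-complement sum = 0xCDC4.
Checksum = ~0xCDC4 & 0xFFFF = 0x323B.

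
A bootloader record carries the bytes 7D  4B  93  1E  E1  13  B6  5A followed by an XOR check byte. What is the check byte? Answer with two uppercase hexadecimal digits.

XOR the bytes together:
  start with 0x7D
  0x7D ⊕ 0x4B = 0x36
  0x36 ⊕ 0x93 = 0xA5
  0xA5 ⊕ 0x1E = 0xBB
  0xBB ⊕ 0xE1 = 0x5A
  0x5A ⊕ 0x13 = 0x49
  0x49 ⊕ 0xB6 = 0xFF
  0xFF ⊕ 0x5A = 0xA5

A5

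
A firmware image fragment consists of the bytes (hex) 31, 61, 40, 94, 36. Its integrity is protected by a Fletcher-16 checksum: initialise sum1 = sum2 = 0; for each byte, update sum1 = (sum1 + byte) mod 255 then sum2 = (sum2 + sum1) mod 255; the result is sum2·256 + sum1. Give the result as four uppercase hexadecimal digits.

Running sums (mod 255):
  after byte 0 (31): sum1=49, sum2=49
  after byte 1 (61): sum1=146, sum2=195
  after byte 2 (40): sum1=210, sum2=150
  after byte 3 (94): sum1=103, sum2=253
  after byte 4 (36): sum1=157, sum2=155
Checksum = sum2·256 + sum1 = 155·256 + 157 = 39837 = 0x9B9D.

9B9D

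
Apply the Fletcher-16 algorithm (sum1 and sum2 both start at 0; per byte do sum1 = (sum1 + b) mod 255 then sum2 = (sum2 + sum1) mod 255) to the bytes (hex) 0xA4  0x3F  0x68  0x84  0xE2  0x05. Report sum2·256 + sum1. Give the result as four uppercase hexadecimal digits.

12B8

Running sums (mod 255):
  after byte 0 (0xA4): sum1=164, sum2=164
  after byte 1 (0x3F): sum1=227, sum2=136
  after byte 2 (0x68): sum1=76, sum2=212
  after byte 3 (0x84): sum1=208, sum2=165
  after byte 4 (0xE2): sum1=179, sum2=89
  after byte 5 (0x05): sum1=184, sum2=18
Checksum = sum2·256 + sum1 = 18·256 + 184 = 4792 = 0x12B8.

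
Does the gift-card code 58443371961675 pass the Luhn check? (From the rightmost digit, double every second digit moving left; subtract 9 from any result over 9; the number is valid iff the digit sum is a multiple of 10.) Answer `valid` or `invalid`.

From the right, keep odd positions and double even positions (subtract 9 from any doubled value over 9):
  doubled (positions 2,4,...): 5 2 9 5 6 8 1 → sum 36
  kept (positions 1,3,...): 5 6 6 1 3 4 8 → sum 33
Total = 69.
69 mod 10 = 9, so the number is invalid.

invalid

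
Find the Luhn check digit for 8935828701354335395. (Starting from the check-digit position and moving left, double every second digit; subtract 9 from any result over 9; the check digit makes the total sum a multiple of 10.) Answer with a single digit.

Partial digits right→left: 5 9 3 5 3 3 4 5 3 1 0 7 8 2 8 5 3 9 8
Double every second digit counting from the check-digit position (so the 1st, 3rd, 5th, ... of the partial from the right).
  doubled (with −9 where >9): 1 6 6 8 6 0 7 7 6 7 → sum 54
  kept as-is: 9 5 3 5 1 7 2 5 9 → sum 46
Total = 54 + 46 = 100.
Check digit = (10 − (100 mod 10)) mod 10 = 0.

0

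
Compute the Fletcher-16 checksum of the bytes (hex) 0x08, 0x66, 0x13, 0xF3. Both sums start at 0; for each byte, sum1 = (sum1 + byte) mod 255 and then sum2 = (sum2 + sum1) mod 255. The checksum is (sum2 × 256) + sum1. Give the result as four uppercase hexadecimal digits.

Running sums (mod 255):
  after byte 0 (0x08): sum1=8, sum2=8
  after byte 1 (0x66): sum1=110, sum2=118
  after byte 2 (0x13): sum1=129, sum2=247
  after byte 3 (0xF3): sum1=117, sum2=109
Checksum = sum2·256 + sum1 = 109·256 + 117 = 28021 = 0x6D75.

6D75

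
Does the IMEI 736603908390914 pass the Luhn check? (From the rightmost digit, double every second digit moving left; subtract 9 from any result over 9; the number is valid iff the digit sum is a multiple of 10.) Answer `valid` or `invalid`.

From the right, keep odd positions and double even positions (subtract 9 from any doubled value over 9):
  doubled (positions 2,4,...): 2 0 6 0 6 3 6 → sum 23
  kept (positions 1,3,...): 4 9 9 8 9 0 6 7 → sum 52
Total = 75.
75 mod 10 = 5, so the number is invalid.

invalid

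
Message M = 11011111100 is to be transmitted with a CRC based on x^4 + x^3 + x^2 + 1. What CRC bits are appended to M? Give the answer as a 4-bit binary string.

Append 4 zeros: 110111111000000. Divide by 11101 (XOR where the leading bit is 1):
  pos 0: 11011 XOR 11101 = 00110
  pos 2: 11011 XOR 11101 = 00110
  pos 4: 11011 XOR 11101 = 00110
  pos 6: 11000 XOR 11101 = 00101
  pos 8: 10100 XOR 11101 = 01001
  pos 9: 10010 XOR 11101 = 01111
  pos 10: 11110 XOR 11101 = 00011
Remainder (last 4 bits) = 0011. This is the CRC / FCS.

0011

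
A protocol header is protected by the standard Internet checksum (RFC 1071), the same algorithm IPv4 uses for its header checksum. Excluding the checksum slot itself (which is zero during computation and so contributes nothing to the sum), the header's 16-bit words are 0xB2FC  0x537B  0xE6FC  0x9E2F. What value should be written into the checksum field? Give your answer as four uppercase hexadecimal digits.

745B

One's-complement addition (fold any carry out of bit 15 back into bit 0):
  0xB2FC + 0x537B = 0x10677 → wrap carry → 0x0678
  0x0678 + 0xE6FC = 0x0ED74
  0xED74 + 0x9E2F = 0x18BA3 → wrap carry → 0x8BA4
One's-complement sum = 0x8BA4.
Checksum = ~0x8BA4 & 0xFFFF = 0x745B.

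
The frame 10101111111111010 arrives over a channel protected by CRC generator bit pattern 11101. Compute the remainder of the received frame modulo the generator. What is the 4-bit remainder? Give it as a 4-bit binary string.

Modulo-2 division of 10101111111111010 by 11101:
  pos 0: 10101 XOR 11101 = 01000
  pos 1: 10001 XOR 11101 = 01100
  pos 2: 11001 XOR 11101 = 00100
  pos 4: 10011 XOR 11101 = 01110
  pos 5: 11101 XOR 11101 = 00000
  pos 10: 11110 XOR 11101 = 00011
Remainder = 1110 (nonzero — an error is detected).

1110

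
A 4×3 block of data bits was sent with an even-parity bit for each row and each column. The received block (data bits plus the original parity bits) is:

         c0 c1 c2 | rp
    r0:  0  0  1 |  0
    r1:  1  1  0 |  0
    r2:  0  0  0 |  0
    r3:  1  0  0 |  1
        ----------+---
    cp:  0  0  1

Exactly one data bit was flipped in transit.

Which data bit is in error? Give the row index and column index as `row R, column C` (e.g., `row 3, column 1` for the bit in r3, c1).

row 0, column 1

Recompute each row's even parity and compare to rp:
  r0: data parity 1, sent rp 0 → mismatch
  r1: data parity 0, sent rp 0 → ok
  r2: data parity 0, sent rp 0 → ok
  r3: data parity 1, sent rp 1 → ok
Recompute each column's even parity and compare to cp:
  c0: data parity 0, sent cp 0 → ok
  c1: data parity 1, sent cp 0 → mismatch
  c2: data parity 1, sent cp 1 → ok
Exactly one row (r0) and one column (c1) fail → the flipped bit is at their intersection.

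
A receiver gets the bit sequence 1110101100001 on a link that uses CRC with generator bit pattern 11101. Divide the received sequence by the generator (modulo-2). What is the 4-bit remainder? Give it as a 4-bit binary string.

1000

Modulo-2 division of 1110101100001 by 11101:
  pos 0: 11101 XOR 11101 = 00000
  pos 6: 11000 XOR 11101 = 00101
  pos 8: 10101 XOR 11101 = 01000
Remainder = 1000 (nonzero — an error is detected).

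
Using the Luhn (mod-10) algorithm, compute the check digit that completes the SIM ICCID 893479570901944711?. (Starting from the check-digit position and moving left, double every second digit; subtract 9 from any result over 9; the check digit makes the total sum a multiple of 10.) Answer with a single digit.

6

Partial digits right→left: 1 1 7 4 4 9 1 0 9 0 7 5 9 7 4 3 9 8
Double every second digit counting from the check-digit position (so the 1st, 3rd, 5th, ... of the partial from the right).
  doubled (with −9 where >9): 2 5 8 2 9 5 9 8 9 → sum 57
  kept as-is: 1 4 9 0 0 5 7 3 8 → sum 37
Total = 57 + 37 = 94.
Check digit = (10 − (94 mod 10)) mod 10 = 6.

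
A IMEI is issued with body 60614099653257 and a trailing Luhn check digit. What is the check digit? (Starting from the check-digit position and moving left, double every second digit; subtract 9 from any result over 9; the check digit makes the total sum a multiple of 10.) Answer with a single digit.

Partial digits right→left: 7 5 2 3 5 6 9 9 0 4 1 6 0 6
Double every second digit counting from the check-digit position (so the 1st, 3rd, 5th, ... of the partial from the right).
  doubled (with −9 where >9): 5 4 1 9 0 2 0 → sum 21
  kept as-is: 5 3 6 9 4 6 6 → sum 39
Total = 21 + 39 = 60.
Check digit = (10 − (60 mod 10)) mod 10 = 0.

0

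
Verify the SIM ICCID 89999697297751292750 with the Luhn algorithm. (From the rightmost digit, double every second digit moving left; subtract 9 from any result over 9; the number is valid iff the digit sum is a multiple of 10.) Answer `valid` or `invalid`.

From the right, keep odd positions and double even positions (subtract 9 from any doubled value over 9):
  doubled (positions 2,4,...): 1 4 4 1 5 4 9 9 9 7 → sum 53
  kept (positions 1,3,...): 0 7 9 1 7 9 7 6 9 9 → sum 64
Total = 117.
117 mod 10 = 7, so the number is invalid.

invalid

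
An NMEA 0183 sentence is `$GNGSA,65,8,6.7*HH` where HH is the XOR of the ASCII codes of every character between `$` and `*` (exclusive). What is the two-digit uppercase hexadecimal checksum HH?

64

XOR the ASCII codes of the payload characters:
  'G' = 0x47 → acc = 0x47
  'N' = 0x4E → acc = 0x09
  'G' = 0x47 → acc = 0x4E
  'S' = 0x53 → acc = 0x1D
  'A' = 0x41 → acc = 0x5C
  ',' = 0x2C → acc = 0x70
  '6' = 0x36 → acc = 0x46
  '5' = 0x35 → acc = 0x73
  ',' = 0x2C → acc = 0x5F
  '8' = 0x38 → acc = 0x67
  ',' = 0x2C → acc = 0x4B
  '6' = 0x36 → acc = 0x7D
  '.' = 0x2E → acc = 0x53
  '7' = 0x37 → acc = 0x64
Checksum = 0x64.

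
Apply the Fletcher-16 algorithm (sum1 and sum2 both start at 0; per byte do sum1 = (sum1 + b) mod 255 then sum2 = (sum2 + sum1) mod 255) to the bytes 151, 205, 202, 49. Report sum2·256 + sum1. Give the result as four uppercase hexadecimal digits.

Running sums (mod 255):
  after byte 0 (151): sum1=151, sum2=151
  after byte 1 (205): sum1=101, sum2=252
  after byte 2 (202): sum1=48, sum2=45
  after byte 3 (49): sum1=97, sum2=142
Checksum = sum2·256 + sum1 = 142·256 + 97 = 36449 = 0x8E61.

8E61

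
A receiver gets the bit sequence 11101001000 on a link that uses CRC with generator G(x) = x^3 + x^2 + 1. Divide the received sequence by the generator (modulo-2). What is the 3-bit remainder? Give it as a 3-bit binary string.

000

Modulo-2 division of 11101001000 by 1101:
  pos 0: 1110 XOR 1101 = 0011
  pos 2: 1110 XOR 1101 = 0011
  pos 4: 1101 XOR 1101 = 0000
Remainder = 000 (zero — the frame passes the CRC check).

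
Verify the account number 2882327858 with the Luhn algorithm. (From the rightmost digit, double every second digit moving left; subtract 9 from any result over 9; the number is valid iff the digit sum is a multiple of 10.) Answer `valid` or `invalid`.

From the right, keep odd positions and double even positions (subtract 9 from any doubled value over 9):
  doubled (positions 2,4,...): 1 5 6 7 4 → sum 23
  kept (positions 1,3,...): 8 8 2 2 8 → sum 28
Total = 51.
51 mod 10 = 1, so the number is invalid.

invalid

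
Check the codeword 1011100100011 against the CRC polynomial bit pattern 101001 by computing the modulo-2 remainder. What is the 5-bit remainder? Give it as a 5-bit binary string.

00000

Modulo-2 division of 1011100100011 by 101001:
  pos 0: 101110 XOR 101001 = 000111
  pos 3: 111010 XOR 101001 = 010011
  pos 4: 100110 XOR 101001 = 001111
  pos 6: 111101 XOR 101001 = 010100
  pos 7: 101001 XOR 101001 = 000000
Remainder = 00000 (zero — the frame passes the CRC check).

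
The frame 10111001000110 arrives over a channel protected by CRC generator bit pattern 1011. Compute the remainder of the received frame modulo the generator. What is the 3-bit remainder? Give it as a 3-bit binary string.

Modulo-2 division of 10111001000110 by 1011:
  pos 0: 1011 XOR 1011 = 0000
  pos 4: 1001 XOR 1011 = 0010
  pos 6: 1000 XOR 1011 = 0011
  pos 8: 1101 XOR 1011 = 0110
  pos 9: 1101 XOR 1011 = 0110
  pos 10: 1100 XOR 1011 = 0111
Remainder = 111 (nonzero — an error is detected).

111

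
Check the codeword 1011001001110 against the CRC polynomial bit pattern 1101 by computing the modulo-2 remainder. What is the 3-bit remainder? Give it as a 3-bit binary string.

Modulo-2 division of 1011001001110 by 1101:
  pos 0: 1011 XOR 1101 = 0110
  pos 1: 1100 XOR 1101 = 0001
  pos 4: 1010 XOR 1101 = 0111
  pos 5: 1110 XOR 1101 = 0011
  pos 7: 1111 XOR 1101 = 0010
  pos 9: 1010 XOR 1101 = 0111
Remainder = 111 (nonzero — an error is detected).

111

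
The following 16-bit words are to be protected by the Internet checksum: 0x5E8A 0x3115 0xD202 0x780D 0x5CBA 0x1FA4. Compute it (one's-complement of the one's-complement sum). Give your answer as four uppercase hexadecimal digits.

A9F1

One's-complement addition (fold any carry out of bit 15 back into bit 0):
  0x5E8A + 0x3115 = 0x08F9F
  0x8F9F + 0xD202 = 0x161A1 → wrap carry → 0x61A2
  0x61A2 + 0x780D = 0x0D9AF
  0xD9AF + 0x5CBA = 0x13669 → wrap carry → 0x366A
  0x366A + 0x1FA4 = 0x0560E
One's-complement sum = 0x560E.
Checksum = ~0x560E & 0xFFFF = 0xA9F1.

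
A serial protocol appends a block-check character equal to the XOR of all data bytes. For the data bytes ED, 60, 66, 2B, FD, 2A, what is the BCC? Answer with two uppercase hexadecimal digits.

17

XOR the bytes together:
  start with 0xED
  0xED ⊕ 0x60 = 0x8D
  0x8D ⊕ 0x66 = 0xEB
  0xEB ⊕ 0x2B = 0xC0
  0xC0 ⊕ 0xFD = 0x3D
  0x3D ⊕ 0x2A = 0x17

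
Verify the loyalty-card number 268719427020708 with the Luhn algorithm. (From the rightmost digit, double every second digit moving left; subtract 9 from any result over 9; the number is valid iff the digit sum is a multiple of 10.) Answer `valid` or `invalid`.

valid

From the right, keep odd positions and double even positions (subtract 9 from any doubled value over 9):
  doubled (positions 2,4,...): 0 0 0 4 9 5 3 → sum 21
  kept (positions 1,3,...): 8 7 2 7 4 1 8 2 → sum 39
Total = 60.
60 mod 10 = 0, so the number is valid.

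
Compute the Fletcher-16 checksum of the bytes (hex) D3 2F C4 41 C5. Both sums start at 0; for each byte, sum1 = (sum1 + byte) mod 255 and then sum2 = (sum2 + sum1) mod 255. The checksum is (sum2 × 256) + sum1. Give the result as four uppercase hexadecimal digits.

76CE

Running sums (mod 255):
  after byte 0 (D3): sum1=211, sum2=211
  after byte 1 (2F): sum1=3, sum2=214
  after byte 2 (C4): sum1=199, sum2=158
  after byte 3 (41): sum1=9, sum2=167
  after byte 4 (C5): sum1=206, sum2=118
Checksum = sum2·256 + sum1 = 118·256 + 206 = 30414 = 0x76CE.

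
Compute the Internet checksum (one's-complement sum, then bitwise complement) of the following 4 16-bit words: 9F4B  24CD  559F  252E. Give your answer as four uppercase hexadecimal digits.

C119

One's-complement addition (fold any carry out of bit 15 back into bit 0):
  0x9F4B + 0x24CD = 0x0C418
  0xC418 + 0x559F = 0x119B7 → wrap carry → 0x19B8
  0x19B8 + 0x252E = 0x03EE6
One's-complement sum = 0x3EE6.
Checksum = ~0x3EE6 & 0xFFFF = 0xC119.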